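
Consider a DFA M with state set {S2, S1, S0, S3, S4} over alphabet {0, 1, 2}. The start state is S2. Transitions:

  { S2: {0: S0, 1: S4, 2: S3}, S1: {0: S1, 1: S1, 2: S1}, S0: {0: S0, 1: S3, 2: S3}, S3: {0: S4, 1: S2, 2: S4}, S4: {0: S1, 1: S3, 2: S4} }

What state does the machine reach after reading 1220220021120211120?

S1

Trace: S2 -1-> S4 -2-> S4 -2-> S4 -0-> S1 -2-> S1 -2-> S1 -0-> S1 -0-> S1 -2-> S1 -1-> S1 -1-> S1 -2-> S1 -0-> S1 -2-> S1 -1-> S1 -1-> S1 -1-> S1 -2-> S1 -0-> S1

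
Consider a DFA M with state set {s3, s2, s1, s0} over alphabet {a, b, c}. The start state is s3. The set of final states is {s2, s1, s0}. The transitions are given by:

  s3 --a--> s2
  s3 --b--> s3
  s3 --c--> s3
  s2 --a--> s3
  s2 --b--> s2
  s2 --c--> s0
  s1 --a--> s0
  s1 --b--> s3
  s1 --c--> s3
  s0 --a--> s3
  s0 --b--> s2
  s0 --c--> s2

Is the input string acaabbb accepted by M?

Yes

start at s3
read 'a': s3 → s2
read 'c': s2 → s0
read 'a': s0 → s3
read 'a': s3 → s2
read 'b': s2 → s2
read 'b': s2 → s2
read 'b': s2 → s2
End state s2 is accepting.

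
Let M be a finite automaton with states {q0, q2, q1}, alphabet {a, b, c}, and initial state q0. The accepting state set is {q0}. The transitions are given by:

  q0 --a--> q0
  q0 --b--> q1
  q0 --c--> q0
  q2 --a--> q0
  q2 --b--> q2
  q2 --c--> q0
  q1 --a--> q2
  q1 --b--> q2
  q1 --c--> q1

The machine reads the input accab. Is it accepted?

No

q0 → q0 → q0 → q0 → q0 → q1
End state q1 is not accepting.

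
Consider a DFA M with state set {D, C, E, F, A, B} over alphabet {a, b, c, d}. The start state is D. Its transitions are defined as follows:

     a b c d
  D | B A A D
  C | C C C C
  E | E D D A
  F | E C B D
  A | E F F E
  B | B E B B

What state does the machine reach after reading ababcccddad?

B

D → B → E → E → D → A → F → B → B → B → B → B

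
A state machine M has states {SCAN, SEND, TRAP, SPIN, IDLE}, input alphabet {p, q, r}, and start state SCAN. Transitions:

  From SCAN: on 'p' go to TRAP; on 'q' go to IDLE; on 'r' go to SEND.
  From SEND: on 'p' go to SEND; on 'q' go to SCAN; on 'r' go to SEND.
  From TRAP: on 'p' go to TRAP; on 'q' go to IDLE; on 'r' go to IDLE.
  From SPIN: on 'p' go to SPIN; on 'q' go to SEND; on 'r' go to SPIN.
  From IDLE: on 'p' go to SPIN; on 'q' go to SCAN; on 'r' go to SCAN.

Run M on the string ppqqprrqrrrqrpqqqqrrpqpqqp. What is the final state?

Trace: SCAN -p-> TRAP -p-> TRAP -q-> IDLE -q-> SCAN -p-> TRAP -r-> IDLE -r-> SCAN -q-> IDLE -r-> SCAN -r-> SEND -r-> SEND -q-> SCAN -r-> SEND -p-> SEND -q-> SCAN -q-> IDLE -q-> SCAN -q-> IDLE -r-> SCAN -r-> SEND -p-> SEND -q-> SCAN -p-> TRAP -q-> IDLE -q-> SCAN -p-> TRAP

TRAP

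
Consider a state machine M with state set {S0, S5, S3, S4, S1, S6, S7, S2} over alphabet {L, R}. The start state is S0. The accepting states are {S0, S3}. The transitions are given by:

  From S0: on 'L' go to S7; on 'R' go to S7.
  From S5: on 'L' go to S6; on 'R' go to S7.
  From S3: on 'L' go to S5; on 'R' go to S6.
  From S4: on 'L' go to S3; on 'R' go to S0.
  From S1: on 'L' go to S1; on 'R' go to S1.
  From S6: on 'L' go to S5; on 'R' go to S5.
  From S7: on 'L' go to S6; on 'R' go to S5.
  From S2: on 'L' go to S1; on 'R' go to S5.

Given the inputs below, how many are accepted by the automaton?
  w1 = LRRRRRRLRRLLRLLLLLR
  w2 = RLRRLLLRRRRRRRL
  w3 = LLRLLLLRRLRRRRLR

0

w1: Trace: S0 -L-> S7 -R-> S5 -R-> S7 -R-> S5 -R-> S7 -R-> S5 -R-> S7 -L-> S6 -R-> S5 -R-> S7 -L-> S6 -L-> S5 -R-> S7 -L-> S6 -L-> S5 -L-> S6 -L-> S5 -L-> S6 -R-> S5  → end S5, rejected
w2: Trace: S0 -R-> S7 -L-> S6 -R-> S5 -R-> S7 -L-> S6 -L-> S5 -L-> S6 -R-> S5 -R-> S7 -R-> S5 -R-> S7 -R-> S5 -R-> S7 -R-> S5 -L-> S6  → end S6, rejected
w3: Trace: S0 -L-> S7 -L-> S6 -R-> S5 -L-> S6 -L-> S5 -L-> S6 -L-> S5 -R-> S7 -R-> S5 -L-> S6 -R-> S5 -R-> S7 -R-> S5 -R-> S7 -L-> S6 -R-> S5  → end S5, rejected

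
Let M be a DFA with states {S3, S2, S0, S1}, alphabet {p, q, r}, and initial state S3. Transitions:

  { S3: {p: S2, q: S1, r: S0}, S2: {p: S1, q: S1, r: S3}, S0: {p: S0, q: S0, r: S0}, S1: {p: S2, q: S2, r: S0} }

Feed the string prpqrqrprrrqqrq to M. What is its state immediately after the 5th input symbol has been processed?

S3 → S2 → S3 → S2 → S1 → S0
After 5 symbols: S0.

S0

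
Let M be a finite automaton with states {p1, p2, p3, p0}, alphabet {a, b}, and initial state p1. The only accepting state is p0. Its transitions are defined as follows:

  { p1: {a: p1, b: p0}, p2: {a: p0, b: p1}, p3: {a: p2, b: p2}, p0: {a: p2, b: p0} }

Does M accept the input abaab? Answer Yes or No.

p1 → p1 → p0 → p2 → p0 → p0
End state p0 is accepting.

Yes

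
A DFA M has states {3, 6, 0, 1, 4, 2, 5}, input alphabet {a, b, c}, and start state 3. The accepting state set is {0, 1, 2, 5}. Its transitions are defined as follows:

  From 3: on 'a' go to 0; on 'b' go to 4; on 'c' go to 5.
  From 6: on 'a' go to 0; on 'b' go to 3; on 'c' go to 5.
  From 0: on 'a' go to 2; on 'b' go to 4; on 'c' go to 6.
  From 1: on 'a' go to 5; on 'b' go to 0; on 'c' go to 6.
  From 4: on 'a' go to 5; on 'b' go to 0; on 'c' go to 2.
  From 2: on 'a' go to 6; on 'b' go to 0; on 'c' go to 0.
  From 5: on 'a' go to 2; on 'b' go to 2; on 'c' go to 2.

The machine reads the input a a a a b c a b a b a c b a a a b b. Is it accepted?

Yes

3 → 0 → 2 → 6 → 0 → 4 → 2 → 6 → 3 → 0 → 4 → 5 → 2 → 0 → 2 → 6 → 0 → 4 → 0
End state 0 is accepting.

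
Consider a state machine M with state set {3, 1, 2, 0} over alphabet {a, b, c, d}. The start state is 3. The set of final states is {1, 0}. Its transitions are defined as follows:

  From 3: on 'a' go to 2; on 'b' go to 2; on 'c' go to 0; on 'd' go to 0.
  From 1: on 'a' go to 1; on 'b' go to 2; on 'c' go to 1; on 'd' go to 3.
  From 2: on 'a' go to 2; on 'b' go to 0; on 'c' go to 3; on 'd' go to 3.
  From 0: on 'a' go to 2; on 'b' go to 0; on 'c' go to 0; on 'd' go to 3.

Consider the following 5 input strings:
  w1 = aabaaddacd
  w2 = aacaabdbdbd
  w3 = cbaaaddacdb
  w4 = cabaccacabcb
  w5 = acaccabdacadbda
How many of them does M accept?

w1: Trace: 3 -a-> 2 -a-> 2 -b-> 0 -a-> 2 -a-> 2 -d-> 3 -d-> 0 -a-> 2 -c-> 3 -d-> 0  → end 0, accepted
w2: Trace: 3 -a-> 2 -a-> 2 -c-> 3 -a-> 2 -a-> 2 -b-> 0 -d-> 3 -b-> 2 -d-> 3 -b-> 2 -d-> 3  → end 3, rejected
w3: Trace: 3 -c-> 0 -b-> 0 -a-> 2 -a-> 2 -a-> 2 -d-> 3 -d-> 0 -a-> 2 -c-> 3 -d-> 0 -b-> 0  → end 0, accepted
w4: Trace: 3 -c-> 0 -a-> 2 -b-> 0 -a-> 2 -c-> 3 -c-> 0 -a-> 2 -c-> 3 -a-> 2 -b-> 0 -c-> 0 -b-> 0  → end 0, accepted
w5: Trace: 3 -a-> 2 -c-> 3 -a-> 2 -c-> 3 -c-> 0 -a-> 2 -b-> 0 -d-> 3 -a-> 2 -c-> 3 -a-> 2 -d-> 3 -b-> 2 -d-> 3 -a-> 2  → end 2, rejected

3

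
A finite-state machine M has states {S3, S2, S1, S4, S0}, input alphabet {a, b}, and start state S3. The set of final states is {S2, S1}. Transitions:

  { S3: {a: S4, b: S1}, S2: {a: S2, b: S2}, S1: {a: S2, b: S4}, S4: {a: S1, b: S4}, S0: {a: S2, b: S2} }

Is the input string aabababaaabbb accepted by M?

Yes

start at S3
read 'a': S3 → S4
read 'a': S4 → S1
read 'b': S1 → S4
read 'a': S4 → S1
read 'b': S1 → S4
read 'a': S4 → S1
read 'b': S1 → S4
read 'a': S4 → S1
read 'a': S1 → S2
read 'a': S2 → S2
read 'b': S2 → S2
read 'b': S2 → S2
read 'b': S2 → S2
End state S2 is accepting.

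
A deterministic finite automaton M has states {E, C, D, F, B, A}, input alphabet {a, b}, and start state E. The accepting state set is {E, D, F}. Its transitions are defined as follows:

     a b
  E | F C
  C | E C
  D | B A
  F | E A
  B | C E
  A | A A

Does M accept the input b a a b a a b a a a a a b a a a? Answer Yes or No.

No

E → C → E → F → A → A → A → A → A → A → A → A → A → A → A → A → A
End state A is not accepting.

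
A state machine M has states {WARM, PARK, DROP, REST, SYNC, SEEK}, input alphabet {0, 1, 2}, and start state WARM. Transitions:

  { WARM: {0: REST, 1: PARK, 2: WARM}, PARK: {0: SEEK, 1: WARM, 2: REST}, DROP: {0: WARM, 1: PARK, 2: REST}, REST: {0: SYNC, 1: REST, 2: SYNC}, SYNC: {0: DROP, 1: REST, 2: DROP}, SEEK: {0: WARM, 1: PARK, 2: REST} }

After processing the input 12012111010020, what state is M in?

SYNC

WARM → PARK → REST → SYNC → REST → SYNC → REST → REST → REST → SYNC → REST → SYNC → DROP → REST → SYNC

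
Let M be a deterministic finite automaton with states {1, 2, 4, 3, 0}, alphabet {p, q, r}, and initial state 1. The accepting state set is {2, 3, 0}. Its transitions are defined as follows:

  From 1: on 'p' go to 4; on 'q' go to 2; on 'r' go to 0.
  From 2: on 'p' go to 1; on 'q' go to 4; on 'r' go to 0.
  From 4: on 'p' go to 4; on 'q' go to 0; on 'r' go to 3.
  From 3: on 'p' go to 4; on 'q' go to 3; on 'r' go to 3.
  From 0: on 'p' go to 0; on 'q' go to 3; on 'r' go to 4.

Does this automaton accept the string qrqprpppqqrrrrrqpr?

Yes

Trace: 1 -q-> 2 -r-> 0 -q-> 3 -p-> 4 -r-> 3 -p-> 4 -p-> 4 -p-> 4 -q-> 0 -q-> 3 -r-> 3 -r-> 3 -r-> 3 -r-> 3 -r-> 3 -q-> 3 -p-> 4 -r-> 3
End state 3 is accepting.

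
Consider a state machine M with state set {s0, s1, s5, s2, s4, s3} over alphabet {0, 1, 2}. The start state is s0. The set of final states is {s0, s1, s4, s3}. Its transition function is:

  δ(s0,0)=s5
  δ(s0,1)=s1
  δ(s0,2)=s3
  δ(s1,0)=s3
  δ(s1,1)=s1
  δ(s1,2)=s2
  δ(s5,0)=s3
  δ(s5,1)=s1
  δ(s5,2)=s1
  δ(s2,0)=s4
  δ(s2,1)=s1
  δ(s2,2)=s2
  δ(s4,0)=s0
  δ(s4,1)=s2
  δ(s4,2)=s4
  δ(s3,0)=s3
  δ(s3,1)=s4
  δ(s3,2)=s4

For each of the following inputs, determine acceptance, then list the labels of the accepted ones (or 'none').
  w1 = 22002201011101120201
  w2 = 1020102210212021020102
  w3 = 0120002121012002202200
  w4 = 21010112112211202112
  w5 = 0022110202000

w1, w2, w5

w1: Trace: s0 -2-> s3 -2-> s4 -0-> s0 -0-> s5 -2-> s1 -2-> s2 -0-> s4 -1-> s2 -0-> s4 -1-> s2 -1-> s1 -1-> s1 -0-> s3 -1-> s4 -1-> s2 -2-> s2 -0-> s4 -2-> s4 -0-> s0 -1-> s1  → end s1, accepted
w2: Trace: s0 -1-> s1 -0-> s3 -2-> s4 -0-> s0 -1-> s1 -0-> s3 -2-> s4 -2-> s4 -1-> s2 -0-> s4 -2-> s4 -1-> s2 -2-> s2 -0-> s4 -2-> s4 -1-> s2 -0-> s4 -2-> s4 -0-> s0 -1-> s1 -0-> s3 -2-> s4  → end s4, accepted
w3: Trace: s0 -0-> s5 -1-> s1 -2-> s2 -0-> s4 -0-> s0 -0-> s5 -2-> s1 -1-> s1 -2-> s2 -1-> s1 -0-> s3 -1-> s4 -2-> s4 -0-> s0 -0-> s5 -2-> s1 -2-> s2 -0-> s4 -2-> s4 -2-> s4 -0-> s0 -0-> s5  → end s5, rejected
w4: Trace: s0 -2-> s3 -1-> s4 -0-> s0 -1-> s1 -0-> s3 -1-> s4 -1-> s2 -2-> s2 -1-> s1 -1-> s1 -2-> s2 -2-> s2 -1-> s1 -1-> s1 -2-> s2 -0-> s4 -2-> s4 -1-> s2 -1-> s1 -2-> s2  → end s2, rejected
w5: Trace: s0 -0-> s5 -0-> s3 -2-> s4 -2-> s4 -1-> s2 -1-> s1 -0-> s3 -2-> s4 -0-> s0 -2-> s3 -0-> s3 -0-> s3 -0-> s3  → end s3, accepted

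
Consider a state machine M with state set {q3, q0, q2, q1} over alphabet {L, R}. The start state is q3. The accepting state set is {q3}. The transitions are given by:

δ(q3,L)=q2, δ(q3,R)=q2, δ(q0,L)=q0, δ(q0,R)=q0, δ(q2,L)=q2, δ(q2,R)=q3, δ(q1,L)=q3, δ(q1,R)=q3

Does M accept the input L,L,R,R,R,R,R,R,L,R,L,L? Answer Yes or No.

q3 → q2 → q2 → q3 → q2 → q3 → q2 → q3 → q2 → q2 → q3 → q2 → q2
End state q2 is not accepting.

No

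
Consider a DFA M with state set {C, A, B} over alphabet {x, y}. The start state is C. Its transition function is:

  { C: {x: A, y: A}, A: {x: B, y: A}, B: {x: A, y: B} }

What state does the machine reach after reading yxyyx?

A

Trace: C -y-> A -x-> B -y-> B -y-> B -x-> A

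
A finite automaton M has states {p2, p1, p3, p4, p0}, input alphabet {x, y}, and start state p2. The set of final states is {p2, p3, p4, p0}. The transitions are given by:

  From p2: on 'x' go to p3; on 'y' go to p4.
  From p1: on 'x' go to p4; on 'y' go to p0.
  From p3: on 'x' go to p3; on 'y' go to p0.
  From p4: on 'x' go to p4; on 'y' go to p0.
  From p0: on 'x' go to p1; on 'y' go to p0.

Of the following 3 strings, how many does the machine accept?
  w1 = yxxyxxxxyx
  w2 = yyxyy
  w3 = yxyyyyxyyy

2

w1: p2 → p4 → p4 → p4 → p0 → p1 → p4 → p4 → p4 → p0 → p1  → end p1, rejected
w2: p2 → p4 → p0 → p1 → p0 → p0  → end p0, accepted
w3: p2 → p4 → p4 → p0 → p0 → p0 → p0 → p1 → p0 → p0 → p0  → end p0, accepted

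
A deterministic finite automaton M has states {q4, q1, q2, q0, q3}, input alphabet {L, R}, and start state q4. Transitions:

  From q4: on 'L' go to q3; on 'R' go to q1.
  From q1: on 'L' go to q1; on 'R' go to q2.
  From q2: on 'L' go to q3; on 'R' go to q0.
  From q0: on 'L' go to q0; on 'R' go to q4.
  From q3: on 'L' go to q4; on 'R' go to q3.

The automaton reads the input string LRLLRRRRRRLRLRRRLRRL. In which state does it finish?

start at q4
read 'L': q4 → q3
read 'R': q3 → q3
read 'L': q3 → q4
read 'L': q4 → q3
read 'R': q3 → q3
read 'R': q3 → q3
read 'R': q3 → q3
read 'R': q3 → q3
read 'R': q3 → q3
read 'R': q3 → q3
read 'L': q3 → q4
read 'R': q4 → q1
read 'L': q1 → q1
read 'R': q1 → q2
read 'R': q2 → q0
read 'R': q0 → q4
read 'L': q4 → q3
read 'R': q3 → q3
read 'R': q3 → q3
read 'L': q3 → q4

q4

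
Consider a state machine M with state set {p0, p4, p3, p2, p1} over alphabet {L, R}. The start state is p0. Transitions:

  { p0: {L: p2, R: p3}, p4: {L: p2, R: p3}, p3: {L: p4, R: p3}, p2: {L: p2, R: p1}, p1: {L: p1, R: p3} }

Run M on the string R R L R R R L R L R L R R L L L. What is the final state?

p0 → p3 → p3 → p4 → p3 → p3 → p3 → p4 → p3 → p4 → p3 → p4 → p3 → p3 → p4 → p2 → p2

p2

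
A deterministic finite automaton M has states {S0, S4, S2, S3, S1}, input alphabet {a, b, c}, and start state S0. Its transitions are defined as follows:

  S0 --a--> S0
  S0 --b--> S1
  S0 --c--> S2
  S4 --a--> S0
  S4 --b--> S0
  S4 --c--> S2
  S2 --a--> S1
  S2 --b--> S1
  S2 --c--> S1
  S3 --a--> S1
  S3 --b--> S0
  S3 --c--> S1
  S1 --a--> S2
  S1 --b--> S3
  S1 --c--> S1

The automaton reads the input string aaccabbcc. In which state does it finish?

start at S0
read 'a': S0 → S0
read 'a': S0 → S0
read 'c': S0 → S2
read 'c': S2 → S1
read 'a': S1 → S2
read 'b': S2 → S1
read 'b': S1 → S3
read 'c': S3 → S1
read 'c': S1 → S1

S1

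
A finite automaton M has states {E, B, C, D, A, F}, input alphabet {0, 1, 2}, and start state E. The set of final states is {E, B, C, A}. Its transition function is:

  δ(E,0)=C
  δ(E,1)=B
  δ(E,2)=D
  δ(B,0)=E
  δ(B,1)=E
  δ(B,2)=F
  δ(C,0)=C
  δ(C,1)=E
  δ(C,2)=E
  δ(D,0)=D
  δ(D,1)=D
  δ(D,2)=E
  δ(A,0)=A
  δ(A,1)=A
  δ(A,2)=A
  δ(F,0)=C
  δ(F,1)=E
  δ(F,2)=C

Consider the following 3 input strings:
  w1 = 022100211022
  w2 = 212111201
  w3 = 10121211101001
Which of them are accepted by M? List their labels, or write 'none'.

w1: Trace: E -0-> C -2-> E -2-> D -1-> D -0-> D -0-> D -2-> E -1-> B -1-> E -0-> C -2-> E -2-> D  → end D, rejected
w2: Trace: E -2-> D -1-> D -2-> E -1-> B -1-> E -1-> B -2-> F -0-> C -1-> E  → end E, accepted
w3: Trace: E -1-> B -0-> E -1-> B -2-> F -1-> E -2-> D -1-> D -1-> D -1-> D -0-> D -1-> D -0-> D -0-> D -1-> D  → end D, rejected

w2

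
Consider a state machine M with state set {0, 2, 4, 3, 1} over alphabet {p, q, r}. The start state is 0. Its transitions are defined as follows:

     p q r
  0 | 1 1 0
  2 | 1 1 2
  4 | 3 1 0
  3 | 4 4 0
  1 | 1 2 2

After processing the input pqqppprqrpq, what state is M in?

start at 0
read 'p': 0 → 1
read 'q': 1 → 2
read 'q': 2 → 1
read 'p': 1 → 1
read 'p': 1 → 1
read 'p': 1 → 1
read 'r': 1 → 2
read 'q': 2 → 1
read 'r': 1 → 2
read 'p': 2 → 1
read 'q': 1 → 2

2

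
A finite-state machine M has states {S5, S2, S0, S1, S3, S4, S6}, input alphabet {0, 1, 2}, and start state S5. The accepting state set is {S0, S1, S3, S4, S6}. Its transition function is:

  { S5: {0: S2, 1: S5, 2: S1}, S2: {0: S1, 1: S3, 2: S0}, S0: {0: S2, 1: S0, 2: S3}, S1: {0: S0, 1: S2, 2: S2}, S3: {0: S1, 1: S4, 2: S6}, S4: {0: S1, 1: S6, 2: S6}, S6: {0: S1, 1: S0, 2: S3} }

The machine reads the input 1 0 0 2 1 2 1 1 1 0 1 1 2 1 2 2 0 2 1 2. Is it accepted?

start at S5
read '1': S5 → S5
read '0': S5 → S2
read '0': S2 → S1
read '2': S1 → S2
read '1': S2 → S3
read '2': S3 → S6
read '1': S6 → S0
read '1': S0 → S0
read '1': S0 → S0
read '0': S0 → S2
read '1': S2 → S3
read '1': S3 → S4
read '2': S4 → S6
read '1': S6 → S0
read '2': S0 → S3
read '2': S3 → S6
read '0': S6 → S1
read '2': S1 → S2
read '1': S2 → S3
read '2': S3 → S6
End state S6 is accepting.

Yes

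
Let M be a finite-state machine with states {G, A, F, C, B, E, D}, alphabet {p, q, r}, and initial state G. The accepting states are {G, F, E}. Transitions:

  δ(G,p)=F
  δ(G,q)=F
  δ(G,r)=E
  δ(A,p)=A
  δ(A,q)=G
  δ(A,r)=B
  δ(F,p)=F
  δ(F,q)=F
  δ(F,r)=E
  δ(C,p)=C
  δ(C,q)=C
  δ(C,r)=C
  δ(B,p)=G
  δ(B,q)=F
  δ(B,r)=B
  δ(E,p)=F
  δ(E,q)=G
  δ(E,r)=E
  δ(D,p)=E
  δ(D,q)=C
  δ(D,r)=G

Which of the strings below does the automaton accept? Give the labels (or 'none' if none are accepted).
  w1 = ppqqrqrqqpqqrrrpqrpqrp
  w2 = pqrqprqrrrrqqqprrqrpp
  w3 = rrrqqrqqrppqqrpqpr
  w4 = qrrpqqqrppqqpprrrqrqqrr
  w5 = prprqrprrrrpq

w1, w2, w3, w4, w5

w1:
  start at G
  read 'p': G → F
  read 'p': F → F
  read 'q': F → F
  read 'q': F → F
  read 'r': F → E
  read 'q': E → G
  read 'r': G → E
  read 'q': E → G
  read 'q': G → F
  read 'p': F → F
  read 'q': F → F
  read 'q': F → F
  read 'r': F → E
  read 'r': E → E
  read 'r': E → E
  read 'p': E → F
  read 'q': F → F
  read 'r': F → E
  read 'p': E → F
  read 'q': F → F
  read 'r': F → E
  read 'p': E → F
  end F, accepted
w2:
  start at G
  read 'p': G → F
  read 'q': F → F
  read 'r': F → E
  read 'q': E → G
  read 'p': G → F
  read 'r': F → E
  read 'q': E → G
  read 'r': G → E
  read 'r': E → E
  read 'r': E → E
  read 'r': E → E
  read 'q': E → G
  read 'q': G → F
  read 'q': F → F
  read 'p': F → F
  read 'r': F → E
  read 'r': E → E
  read 'q': E → G
  read 'r': G → E
  read 'p': E → F
  read 'p': F → F
  end F, accepted
w3:
  start at G
  read 'r': G → E
  read 'r': E → E
  read 'r': E → E
  read 'q': E → G
  read 'q': G → F
  read 'r': F → E
  read 'q': E → G
  read 'q': G → F
  read 'r': F → E
  read 'p': E → F
  read 'p': F → F
  read 'q': F → F
  read 'q': F → F
  read 'r': F → E
  read 'p': E → F
  read 'q': F → F
  read 'p': F → F
  read 'r': F → E
  end E, accepted
w4:
  start at G
  read 'q': G → F
  read 'r': F → E
  read 'r': E → E
  read 'p': E → F
  read 'q': F → F
  read 'q': F → F
  read 'q': F → F
  read 'r': F → E
  read 'p': E → F
  read 'p': F → F
  read 'q': F → F
  read 'q': F → F
  read 'p': F → F
  read 'p': F → F
  read 'r': F → E
  read 'r': E → E
  read 'r': E → E
  read 'q': E → G
  read 'r': G → E
  read 'q': E → G
  read 'q': G → F
  read 'r': F → E
  read 'r': E → E
  end E, accepted
w5:
  start at G
  read 'p': G → F
  read 'r': F → E
  read 'p': E → F
  read 'r': F → E
  read 'q': E → G
  read 'r': G → E
  read 'p': E → F
  read 'r': F → E
  read 'r': E → E
  read 'r': E → E
  read 'r': E → E
  read 'p': E → F
  read 'q': F → F
  end F, accepted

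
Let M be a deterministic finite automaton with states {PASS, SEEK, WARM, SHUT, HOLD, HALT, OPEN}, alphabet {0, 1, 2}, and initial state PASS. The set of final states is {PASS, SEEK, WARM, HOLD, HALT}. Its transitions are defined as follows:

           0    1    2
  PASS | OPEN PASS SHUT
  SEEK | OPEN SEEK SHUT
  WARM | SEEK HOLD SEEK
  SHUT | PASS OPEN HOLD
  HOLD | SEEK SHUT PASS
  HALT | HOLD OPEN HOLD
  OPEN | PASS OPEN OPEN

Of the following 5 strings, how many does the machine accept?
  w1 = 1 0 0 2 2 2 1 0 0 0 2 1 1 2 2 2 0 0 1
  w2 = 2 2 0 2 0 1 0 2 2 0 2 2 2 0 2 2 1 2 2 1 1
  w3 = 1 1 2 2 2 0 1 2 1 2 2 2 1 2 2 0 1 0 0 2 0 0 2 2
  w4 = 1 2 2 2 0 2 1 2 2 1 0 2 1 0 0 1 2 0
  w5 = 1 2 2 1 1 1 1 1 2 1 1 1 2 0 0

1

w1: PASS → PASS → OPEN → PASS → SHUT → HOLD → PASS → PASS → OPEN → PASS → OPEN → OPEN → OPEN → OPEN → OPEN → OPEN → OPEN → PASS → OPEN → OPEN  → end OPEN, rejected
w2: PASS → SHUT → HOLD → SEEK → SHUT → PASS → PASS → OPEN → OPEN → OPEN → PASS → SHUT → HOLD → PASS → OPEN → OPEN → OPEN → OPEN → OPEN → OPEN → OPEN → OPEN  → end OPEN, rejected
w3: PASS → PASS → PASS → SHUT → HOLD → PASS → OPEN → OPEN → OPEN → OPEN → OPEN → OPEN → OPEN → OPEN → OPEN → OPEN → PASS → PASS → OPEN → PASS → SHUT → PASS → OPEN → OPEN → OPEN  → end OPEN, rejected
w4: PASS → PASS → SHUT → HOLD → PASS → OPEN → OPEN → OPEN → OPEN → OPEN → OPEN → PASS → SHUT → OPEN → PASS → OPEN → OPEN → OPEN → PASS  → end PASS, accepted
w5: PASS → PASS → SHUT → HOLD → SHUT → OPEN → OPEN → OPEN → OPEN → OPEN → OPEN → OPEN → OPEN → OPEN → PASS → OPEN  → end OPEN, rejected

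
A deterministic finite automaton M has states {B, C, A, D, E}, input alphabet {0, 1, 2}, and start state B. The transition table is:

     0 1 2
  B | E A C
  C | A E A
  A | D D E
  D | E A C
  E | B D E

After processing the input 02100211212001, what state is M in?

D

Trace: B -0-> E -2-> E -1-> D -0-> E -0-> B -2-> C -1-> E -1-> D -2-> C -1-> E -2-> E -0-> B -0-> E -1-> D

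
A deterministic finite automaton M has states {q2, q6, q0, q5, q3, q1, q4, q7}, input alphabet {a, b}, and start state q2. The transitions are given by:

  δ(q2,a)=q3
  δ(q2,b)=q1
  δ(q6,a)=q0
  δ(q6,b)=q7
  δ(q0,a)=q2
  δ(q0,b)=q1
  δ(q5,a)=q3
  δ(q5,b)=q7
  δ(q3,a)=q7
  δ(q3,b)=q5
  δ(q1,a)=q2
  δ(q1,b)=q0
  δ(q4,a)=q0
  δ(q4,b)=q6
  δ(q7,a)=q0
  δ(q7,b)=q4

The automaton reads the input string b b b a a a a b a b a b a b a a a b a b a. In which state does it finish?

start at q2
read 'b': q2 → q1
read 'b': q1 → q0
read 'b': q0 → q1
read 'a': q1 → q2
read 'a': q2 → q3
read 'a': q3 → q7
read 'a': q7 → q0
read 'b': q0 → q1
read 'a': q1 → q2
read 'b': q2 → q1
read 'a': q1 → q2
read 'b': q2 → q1
read 'a': q1 → q2
read 'b': q2 → q1
read 'a': q1 → q2
read 'a': q2 → q3
read 'a': q3 → q7
read 'b': q7 → q4
read 'a': q4 → q0
read 'b': q0 → q1
read 'a': q1 → q2

q2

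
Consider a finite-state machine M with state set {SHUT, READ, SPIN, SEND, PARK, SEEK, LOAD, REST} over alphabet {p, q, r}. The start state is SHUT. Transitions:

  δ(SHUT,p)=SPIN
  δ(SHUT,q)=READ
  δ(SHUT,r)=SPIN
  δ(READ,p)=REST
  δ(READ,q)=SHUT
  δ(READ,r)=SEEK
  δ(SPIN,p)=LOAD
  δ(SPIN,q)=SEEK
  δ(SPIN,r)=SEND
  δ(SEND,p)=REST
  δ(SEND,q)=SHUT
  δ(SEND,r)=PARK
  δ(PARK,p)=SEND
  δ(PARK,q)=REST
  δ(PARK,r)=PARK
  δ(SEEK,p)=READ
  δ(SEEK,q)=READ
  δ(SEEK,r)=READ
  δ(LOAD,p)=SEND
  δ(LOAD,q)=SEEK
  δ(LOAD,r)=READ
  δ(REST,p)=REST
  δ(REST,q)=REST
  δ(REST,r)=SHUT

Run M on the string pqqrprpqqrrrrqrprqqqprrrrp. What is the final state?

SEND

SHUT → SPIN → SEEK → READ → SEEK → READ → SEEK → READ → SHUT → READ → SEEK → READ → SEEK → READ → SHUT → SPIN → LOAD → READ → SHUT → READ → SHUT → SPIN → SEND → PARK → PARK → PARK → SEND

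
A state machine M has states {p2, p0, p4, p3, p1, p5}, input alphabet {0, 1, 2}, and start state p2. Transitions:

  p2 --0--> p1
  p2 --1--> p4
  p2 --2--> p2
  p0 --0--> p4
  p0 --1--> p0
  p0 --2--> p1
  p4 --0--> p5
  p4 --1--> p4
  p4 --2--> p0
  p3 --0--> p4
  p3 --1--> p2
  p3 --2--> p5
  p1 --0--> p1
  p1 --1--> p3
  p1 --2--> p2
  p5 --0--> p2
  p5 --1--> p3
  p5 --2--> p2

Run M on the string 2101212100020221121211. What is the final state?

p2

p2 → p2 → p4 → p5 → p3 → p5 → p3 → p5 → p3 → p4 → p5 → p2 → p2 → p1 → p2 → p2 → p4 → p4 → p0 → p0 → p1 → p3 → p2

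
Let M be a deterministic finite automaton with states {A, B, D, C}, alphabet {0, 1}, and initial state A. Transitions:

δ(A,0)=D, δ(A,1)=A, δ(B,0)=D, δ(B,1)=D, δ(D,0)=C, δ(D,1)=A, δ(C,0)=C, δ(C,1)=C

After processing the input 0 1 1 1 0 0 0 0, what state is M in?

start at A
read '0': A → D
read '1': D → A
read '1': A → A
read '1': A → A
read '0': A → D
read '0': D → C
read '0': C → C
read '0': C → C

C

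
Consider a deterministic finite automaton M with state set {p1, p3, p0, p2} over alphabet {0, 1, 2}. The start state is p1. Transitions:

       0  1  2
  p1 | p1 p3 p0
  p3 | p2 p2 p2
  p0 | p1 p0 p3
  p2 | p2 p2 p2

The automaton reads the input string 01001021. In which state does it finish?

start at p1
read '0': p1 → p1
read '1': p1 → p3
read '0': p3 → p2
read '0': p2 → p2
read '1': p2 → p2
read '0': p2 → p2
read '2': p2 → p2
read '1': p2 → p2

p2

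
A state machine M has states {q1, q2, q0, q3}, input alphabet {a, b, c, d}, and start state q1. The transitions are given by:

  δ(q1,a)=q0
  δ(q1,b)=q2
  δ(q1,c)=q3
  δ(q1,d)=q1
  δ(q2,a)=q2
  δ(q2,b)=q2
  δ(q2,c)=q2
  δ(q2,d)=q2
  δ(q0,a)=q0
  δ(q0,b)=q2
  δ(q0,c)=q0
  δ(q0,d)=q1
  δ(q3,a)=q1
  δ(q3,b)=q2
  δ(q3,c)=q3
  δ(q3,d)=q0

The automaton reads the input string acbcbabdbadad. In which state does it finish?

q2

start at q1
read 'a': q1 → q0
read 'c': q0 → q0
read 'b': q0 → q2
read 'c': q2 → q2
read 'b': q2 → q2
read 'a': q2 → q2
read 'b': q2 → q2
read 'd': q2 → q2
read 'b': q2 → q2
read 'a': q2 → q2
read 'd': q2 → q2
read 'a': q2 → q2
read 'd': q2 → q2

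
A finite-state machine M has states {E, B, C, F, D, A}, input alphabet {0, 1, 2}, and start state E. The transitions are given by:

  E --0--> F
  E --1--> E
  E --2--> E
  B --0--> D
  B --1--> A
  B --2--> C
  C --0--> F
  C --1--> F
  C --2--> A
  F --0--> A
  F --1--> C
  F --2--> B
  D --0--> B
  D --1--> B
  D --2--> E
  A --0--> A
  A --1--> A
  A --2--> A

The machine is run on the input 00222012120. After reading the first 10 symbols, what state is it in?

A

start at E
read '0': E → F
read '0': F → A
read '2': A → A
read '2': A → A
read '2': A → A
read '0': A → A
read '1': A → A
read '2': A → A
read '1': A → A
read '2': A → A
After 10 symbols: A.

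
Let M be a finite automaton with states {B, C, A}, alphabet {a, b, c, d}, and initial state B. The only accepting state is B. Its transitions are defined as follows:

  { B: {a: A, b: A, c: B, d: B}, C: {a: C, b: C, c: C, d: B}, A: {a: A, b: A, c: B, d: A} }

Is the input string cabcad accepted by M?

Trace: B -c-> B -a-> A -b-> A -c-> B -a-> A -d-> A
End state A is not accepting.

No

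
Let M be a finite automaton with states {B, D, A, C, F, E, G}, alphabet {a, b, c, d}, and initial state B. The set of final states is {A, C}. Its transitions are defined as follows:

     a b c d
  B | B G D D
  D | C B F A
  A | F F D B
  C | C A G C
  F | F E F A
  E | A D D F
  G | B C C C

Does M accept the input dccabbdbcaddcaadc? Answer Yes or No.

No

start at B
read 'd': B → D
read 'c': D → F
read 'c': F → F
read 'a': F → F
read 'b': F → E
read 'b': E → D
read 'd': D → A
read 'b': A → F
read 'c': F → F
read 'a': F → F
read 'd': F → A
read 'd': A → B
read 'c': B → D
read 'a': D → C
read 'a': C → C
read 'd': C → C
read 'c': C → G
End state G is not accepting.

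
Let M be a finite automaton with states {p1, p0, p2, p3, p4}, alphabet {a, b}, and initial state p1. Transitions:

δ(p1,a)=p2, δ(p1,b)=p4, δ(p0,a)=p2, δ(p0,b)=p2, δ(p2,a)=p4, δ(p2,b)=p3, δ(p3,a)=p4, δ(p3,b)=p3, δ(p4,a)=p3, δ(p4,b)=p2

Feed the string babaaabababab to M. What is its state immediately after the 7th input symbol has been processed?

Trace: p1 -b-> p4 -a-> p3 -b-> p3 -a-> p4 -a-> p3 -a-> p4 -b-> p2
After 7 symbols: p2.

p2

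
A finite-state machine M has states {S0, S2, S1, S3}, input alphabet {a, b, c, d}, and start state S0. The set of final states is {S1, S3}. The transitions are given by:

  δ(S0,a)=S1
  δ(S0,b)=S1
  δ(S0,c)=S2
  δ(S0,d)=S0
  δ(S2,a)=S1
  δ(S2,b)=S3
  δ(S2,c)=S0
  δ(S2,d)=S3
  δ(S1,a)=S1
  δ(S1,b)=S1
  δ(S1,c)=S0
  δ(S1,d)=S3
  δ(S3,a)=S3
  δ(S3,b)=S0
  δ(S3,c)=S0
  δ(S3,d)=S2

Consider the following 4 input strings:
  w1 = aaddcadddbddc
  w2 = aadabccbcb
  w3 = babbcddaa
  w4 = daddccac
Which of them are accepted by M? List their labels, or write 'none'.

w1: Trace: S0 -a-> S1 -a-> S1 -d-> S3 -d-> S2 -c-> S0 -a-> S1 -d-> S3 -d-> S2 -d-> S3 -b-> S0 -d-> S0 -d-> S0 -c-> S2  → end S2, rejected
w2: Trace: S0 -a-> S1 -a-> S1 -d-> S3 -a-> S3 -b-> S0 -c-> S2 -c-> S0 -b-> S1 -c-> S0 -b-> S1  → end S1, accepted
w3: Trace: S0 -b-> S1 -a-> S1 -b-> S1 -b-> S1 -c-> S0 -d-> S0 -d-> S0 -a-> S1 -a-> S1  → end S1, accepted
w4: Trace: S0 -d-> S0 -a-> S1 -d-> S3 -d-> S2 -c-> S0 -c-> S2 -a-> S1 -c-> S0  → end S0, rejected

w2, w3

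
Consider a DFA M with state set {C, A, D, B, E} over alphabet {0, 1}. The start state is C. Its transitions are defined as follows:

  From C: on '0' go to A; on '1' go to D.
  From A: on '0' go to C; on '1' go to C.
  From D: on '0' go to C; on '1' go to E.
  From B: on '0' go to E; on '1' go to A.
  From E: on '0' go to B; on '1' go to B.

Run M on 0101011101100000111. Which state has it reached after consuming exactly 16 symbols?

Trace: C -0-> A -1-> C -0-> A -1-> C -0-> A -1-> C -1-> D -1-> E -0-> B -1-> A -1-> C -0-> A -0-> C -0-> A -0-> C -0-> A
After 16 symbols: A.

A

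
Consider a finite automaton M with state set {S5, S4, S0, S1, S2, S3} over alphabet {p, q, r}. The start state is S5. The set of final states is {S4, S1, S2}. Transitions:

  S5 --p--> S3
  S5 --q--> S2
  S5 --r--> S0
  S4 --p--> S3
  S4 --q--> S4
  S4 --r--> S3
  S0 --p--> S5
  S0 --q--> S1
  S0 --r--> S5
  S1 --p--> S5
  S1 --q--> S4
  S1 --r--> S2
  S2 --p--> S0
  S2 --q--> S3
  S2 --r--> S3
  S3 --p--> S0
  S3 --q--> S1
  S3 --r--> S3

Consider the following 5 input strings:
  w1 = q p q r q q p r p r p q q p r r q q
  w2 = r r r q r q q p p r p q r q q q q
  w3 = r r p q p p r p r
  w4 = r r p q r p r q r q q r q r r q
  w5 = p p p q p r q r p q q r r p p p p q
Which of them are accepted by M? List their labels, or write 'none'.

w1, w2, w4, w5

w1: Trace: S5 -q-> S2 -p-> S0 -q-> S1 -r-> S2 -q-> S3 -q-> S1 -p-> S5 -r-> S0 -p-> S5 -r-> S0 -p-> S5 -q-> S2 -q-> S3 -p-> S0 -r-> S5 -r-> S0 -q-> S1 -q-> S4  → end S4, accepted
w2: Trace: S5 -r-> S0 -r-> S5 -r-> S0 -q-> S1 -r-> S2 -q-> S3 -q-> S1 -p-> S5 -p-> S3 -r-> S3 -p-> S0 -q-> S1 -r-> S2 -q-> S3 -q-> S1 -q-> S4 -q-> S4  → end S4, accepted
w3: Trace: S5 -r-> S0 -r-> S5 -p-> S3 -q-> S1 -p-> S5 -p-> S3 -r-> S3 -p-> S0 -r-> S5  → end S5, rejected
w4: Trace: S5 -r-> S0 -r-> S5 -p-> S3 -q-> S1 -r-> S2 -p-> S0 -r-> S5 -q-> S2 -r-> S3 -q-> S1 -q-> S4 -r-> S3 -q-> S1 -r-> S2 -r-> S3 -q-> S1  → end S1, accepted
w5: Trace: S5 -p-> S3 -p-> S0 -p-> S5 -q-> S2 -p-> S0 -r-> S5 -q-> S2 -r-> S3 -p-> S0 -q-> S1 -q-> S4 -r-> S3 -r-> S3 -p-> S0 -p-> S5 -p-> S3 -p-> S0 -q-> S1  → end S1, accepted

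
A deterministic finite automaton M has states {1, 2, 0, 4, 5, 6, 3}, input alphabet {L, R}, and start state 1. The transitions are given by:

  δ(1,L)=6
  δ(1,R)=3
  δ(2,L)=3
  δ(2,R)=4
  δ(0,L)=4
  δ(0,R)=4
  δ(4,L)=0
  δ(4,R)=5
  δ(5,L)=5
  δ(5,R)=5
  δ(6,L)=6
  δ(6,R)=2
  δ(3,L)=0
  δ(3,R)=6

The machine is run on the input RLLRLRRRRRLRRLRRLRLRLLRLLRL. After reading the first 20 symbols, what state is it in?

start at 1
read 'R': 1 → 3
read 'L': 3 → 0
read 'L': 0 → 4
read 'R': 4 → 5
read 'L': 5 → 5
read 'R': 5 → 5
read 'R': 5 → 5
read 'R': 5 → 5
read 'R': 5 → 5
read 'R': 5 → 5
read 'L': 5 → 5
read 'R': 5 → 5
read 'R': 5 → 5
read 'L': 5 → 5
read 'R': 5 → 5
read 'R': 5 → 5
read 'L': 5 → 5
read 'R': 5 → 5
read 'L': 5 → 5
read 'R': 5 → 5
After 20 symbols: 5.

5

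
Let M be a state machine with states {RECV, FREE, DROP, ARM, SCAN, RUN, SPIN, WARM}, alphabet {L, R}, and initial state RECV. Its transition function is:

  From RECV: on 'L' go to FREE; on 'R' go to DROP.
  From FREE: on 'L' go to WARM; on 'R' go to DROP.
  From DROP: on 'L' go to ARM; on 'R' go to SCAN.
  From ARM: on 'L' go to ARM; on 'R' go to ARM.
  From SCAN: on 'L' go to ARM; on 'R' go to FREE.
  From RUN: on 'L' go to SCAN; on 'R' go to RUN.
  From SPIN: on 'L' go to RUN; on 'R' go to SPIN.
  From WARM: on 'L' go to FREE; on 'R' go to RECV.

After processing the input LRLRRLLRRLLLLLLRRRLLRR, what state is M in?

ARM

Trace: RECV -L-> FREE -R-> DROP -L-> ARM -R-> ARM -R-> ARM -L-> ARM -L-> ARM -R-> ARM -R-> ARM -L-> ARM -L-> ARM -L-> ARM -L-> ARM -L-> ARM -L-> ARM -R-> ARM -R-> ARM -R-> ARM -L-> ARM -L-> ARM -R-> ARM -R-> ARM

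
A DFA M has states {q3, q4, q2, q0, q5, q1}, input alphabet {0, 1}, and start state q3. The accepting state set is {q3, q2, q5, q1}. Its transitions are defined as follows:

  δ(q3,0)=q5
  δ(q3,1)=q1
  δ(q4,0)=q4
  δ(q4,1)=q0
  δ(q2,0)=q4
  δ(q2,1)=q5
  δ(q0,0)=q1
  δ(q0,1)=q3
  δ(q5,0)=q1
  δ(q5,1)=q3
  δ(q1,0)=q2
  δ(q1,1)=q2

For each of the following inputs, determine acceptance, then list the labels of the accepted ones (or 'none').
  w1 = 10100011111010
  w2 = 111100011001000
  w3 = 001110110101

w1:
  start at q3
  read '1': q3 → q1
  read '0': q1 → q2
  read '1': q2 → q5
  read '0': q5 → q1
  read '0': q1 → q2
  read '0': q2 → q4
  read '1': q4 → q0
  read '1': q0 → q3
  read '1': q3 → q1
  read '1': q1 → q2
  read '1': q2 → q5
  read '0': q5 → q1
  read '1': q1 → q2
  read '0': q2 → q4
  end q4, rejected
w2:
  start at q3
  read '1': q3 → q1
  read '1': q1 → q2
  read '1': q2 → q5
  read '1': q5 → q3
  read '0': q3 → q5
  read '0': q5 → q1
  read '0': q1 → q2
  read '1': q2 → q5
  read '1': q5 → q3
  read '0': q3 → q5
  read '0': q5 → q1
  read '1': q1 → q2
  read '0': q2 → q4
  read '0': q4 → q4
  read '0': q4 → q4
  end q4, rejected
w3:
  start at q3
  read '0': q3 → q5
  read '0': q5 → q1
  read '1': q1 → q2
  read '1': q2 → q5
  read '1': q5 → q3
  read '0': q3 → q5
  read '1': q5 → q3
  read '1': q3 → q1
  read '0': q1 → q2
  read '1': q2 → q5
  read '0': q5 → q1
  read '1': q1 → q2
  end q2, accepted

w3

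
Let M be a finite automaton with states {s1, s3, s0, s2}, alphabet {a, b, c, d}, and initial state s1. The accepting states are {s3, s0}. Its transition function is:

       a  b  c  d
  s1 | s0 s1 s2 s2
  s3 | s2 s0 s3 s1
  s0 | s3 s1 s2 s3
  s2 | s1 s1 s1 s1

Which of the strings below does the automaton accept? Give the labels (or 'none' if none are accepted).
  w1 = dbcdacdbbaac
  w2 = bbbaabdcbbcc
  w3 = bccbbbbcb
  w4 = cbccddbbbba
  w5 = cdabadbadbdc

w1: Trace: s1 -d-> s2 -b-> s1 -c-> s2 -d-> s1 -a-> s0 -c-> s2 -d-> s1 -b-> s1 -b-> s1 -a-> s0 -a-> s3 -c-> s3  → end s3, accepted
w2: Trace: s1 -b-> s1 -b-> s1 -b-> s1 -a-> s0 -a-> s3 -b-> s0 -d-> s3 -c-> s3 -b-> s0 -b-> s1 -c-> s2 -c-> s1  → end s1, rejected
w3: Trace: s1 -b-> s1 -c-> s2 -c-> s1 -b-> s1 -b-> s1 -b-> s1 -b-> s1 -c-> s2 -b-> s1  → end s1, rejected
w4: Trace: s1 -c-> s2 -b-> s1 -c-> s2 -c-> s1 -d-> s2 -d-> s1 -b-> s1 -b-> s1 -b-> s1 -b-> s1 -a-> s0  → end s0, accepted
w5: Trace: s1 -c-> s2 -d-> s1 -a-> s0 -b-> s1 -a-> s0 -d-> s3 -b-> s0 -a-> s3 -d-> s1 -b-> s1 -d-> s2 -c-> s1  → end s1, rejected

w1, w4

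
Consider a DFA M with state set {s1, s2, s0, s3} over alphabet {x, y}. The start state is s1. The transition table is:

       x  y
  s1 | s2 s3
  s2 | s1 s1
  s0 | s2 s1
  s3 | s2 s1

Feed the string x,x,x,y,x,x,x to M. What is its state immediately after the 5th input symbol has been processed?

start at s1
read 'x': s1 → s2
read 'x': s2 → s1
read 'x': s1 → s2
read 'y': s2 → s1
read 'x': s1 → s2
After 5 symbols: s2.

s2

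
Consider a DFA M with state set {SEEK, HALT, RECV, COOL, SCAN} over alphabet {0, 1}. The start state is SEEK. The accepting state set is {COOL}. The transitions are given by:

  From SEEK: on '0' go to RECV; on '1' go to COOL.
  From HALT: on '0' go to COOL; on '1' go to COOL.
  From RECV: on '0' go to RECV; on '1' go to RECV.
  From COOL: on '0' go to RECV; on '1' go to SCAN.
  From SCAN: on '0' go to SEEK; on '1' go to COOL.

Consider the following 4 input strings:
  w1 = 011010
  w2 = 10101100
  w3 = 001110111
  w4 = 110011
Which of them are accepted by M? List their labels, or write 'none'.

none

w1:
  start at SEEK
  read '0': SEEK → RECV
  read '1': RECV → RECV
  read '1': RECV → RECV
  read '0': RECV → RECV
  read '1': RECV → RECV
  read '0': RECV → RECV
  end RECV, rejected
w2:
  start at SEEK
  read '1': SEEK → COOL
  read '0': COOL → RECV
  read '1': RECV → RECV
  read '0': RECV → RECV
  read '1': RECV → RECV
  read '1': RECV → RECV
  read '0': RECV → RECV
  read '0': RECV → RECV
  end RECV, rejected
w3:
  start at SEEK
  read '0': SEEK → RECV
  read '0': RECV → RECV
  read '1': RECV → RECV
  read '1': RECV → RECV
  read '1': RECV → RECV
  read '0': RECV → RECV
  read '1': RECV → RECV
  read '1': RECV → RECV
  read '1': RECV → RECV
  end RECV, rejected
w4:
  start at SEEK
  read '1': SEEK → COOL
  read '1': COOL → SCAN
  read '0': SCAN → SEEK
  read '0': SEEK → RECV
  read '1': RECV → RECV
  read '1': RECV → RECV
  end RECV, rejected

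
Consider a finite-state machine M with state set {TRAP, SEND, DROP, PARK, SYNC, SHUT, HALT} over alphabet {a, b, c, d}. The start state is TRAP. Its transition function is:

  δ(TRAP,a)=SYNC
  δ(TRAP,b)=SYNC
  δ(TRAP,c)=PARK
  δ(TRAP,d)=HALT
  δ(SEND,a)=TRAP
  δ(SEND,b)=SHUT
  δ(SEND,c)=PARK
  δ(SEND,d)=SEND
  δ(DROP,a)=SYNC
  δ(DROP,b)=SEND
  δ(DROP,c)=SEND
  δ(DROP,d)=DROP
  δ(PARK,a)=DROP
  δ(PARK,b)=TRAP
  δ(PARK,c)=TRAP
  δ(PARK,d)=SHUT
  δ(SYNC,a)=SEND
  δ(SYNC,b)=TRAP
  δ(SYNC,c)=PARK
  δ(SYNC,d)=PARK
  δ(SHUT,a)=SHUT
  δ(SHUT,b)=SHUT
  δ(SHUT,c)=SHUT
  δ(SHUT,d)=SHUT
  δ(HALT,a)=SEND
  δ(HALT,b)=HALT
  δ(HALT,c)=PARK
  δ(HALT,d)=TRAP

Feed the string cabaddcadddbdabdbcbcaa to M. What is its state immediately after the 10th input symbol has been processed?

TRAP → PARK → DROP → SEND → TRAP → HALT → TRAP → PARK → DROP → DROP → DROP
After 10 symbols: DROP.

DROP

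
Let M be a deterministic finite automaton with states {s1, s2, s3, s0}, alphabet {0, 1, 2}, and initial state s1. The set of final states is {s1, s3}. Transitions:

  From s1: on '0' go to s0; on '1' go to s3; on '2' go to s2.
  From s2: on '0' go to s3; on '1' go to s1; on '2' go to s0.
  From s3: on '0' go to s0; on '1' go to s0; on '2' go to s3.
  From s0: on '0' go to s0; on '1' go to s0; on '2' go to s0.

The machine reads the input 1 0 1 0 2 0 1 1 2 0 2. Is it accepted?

No

Trace: s1 -1-> s3 -0-> s0 -1-> s0 -0-> s0 -2-> s0 -0-> s0 -1-> s0 -1-> s0 -2-> s0 -0-> s0 -2-> s0
End state s0 is not accepting.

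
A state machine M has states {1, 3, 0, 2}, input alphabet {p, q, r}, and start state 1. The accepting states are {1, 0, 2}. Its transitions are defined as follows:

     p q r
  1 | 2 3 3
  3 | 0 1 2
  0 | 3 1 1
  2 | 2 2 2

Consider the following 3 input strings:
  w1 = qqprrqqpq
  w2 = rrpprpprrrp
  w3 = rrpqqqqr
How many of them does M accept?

w1:
  start at 1
  read 'q': 1 → 3
  read 'q': 3 → 1
  read 'p': 1 → 2
  read 'r': 2 → 2
  read 'r': 2 → 2
  read 'q': 2 → 2
  read 'q': 2 → 2
  read 'p': 2 → 2
  read 'q': 2 → 2
  end 2, accepted
w2:
  start at 1
  read 'r': 1 → 3
  read 'r': 3 → 2
  read 'p': 2 → 2
  read 'p': 2 → 2
  read 'r': 2 → 2
  read 'p': 2 → 2
  read 'p': 2 → 2
  read 'r': 2 → 2
  read 'r': 2 → 2
  read 'r': 2 → 2
  read 'p': 2 → 2
  end 2, accepted
w3:
  start at 1
  read 'r': 1 → 3
  read 'r': 3 → 2
  read 'p': 2 → 2
  read 'q': 2 → 2
  read 'q': 2 → 2
  read 'q': 2 → 2
  read 'q': 2 → 2
  read 'r': 2 → 2
  end 2, accepted

3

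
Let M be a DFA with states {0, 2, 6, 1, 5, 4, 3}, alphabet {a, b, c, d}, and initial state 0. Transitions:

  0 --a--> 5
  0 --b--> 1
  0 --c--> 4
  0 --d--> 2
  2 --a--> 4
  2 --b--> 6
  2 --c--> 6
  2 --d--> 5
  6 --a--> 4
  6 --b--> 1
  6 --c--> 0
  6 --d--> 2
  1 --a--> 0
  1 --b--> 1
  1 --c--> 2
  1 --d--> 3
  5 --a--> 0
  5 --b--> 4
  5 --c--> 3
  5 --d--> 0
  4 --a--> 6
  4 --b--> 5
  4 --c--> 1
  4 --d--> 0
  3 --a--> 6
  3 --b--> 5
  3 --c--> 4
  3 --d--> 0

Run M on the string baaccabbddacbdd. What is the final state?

0 → 1 → 0 → 5 → 3 → 4 → 6 → 1 → 1 → 3 → 0 → 5 → 3 → 5 → 0 → 2

2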